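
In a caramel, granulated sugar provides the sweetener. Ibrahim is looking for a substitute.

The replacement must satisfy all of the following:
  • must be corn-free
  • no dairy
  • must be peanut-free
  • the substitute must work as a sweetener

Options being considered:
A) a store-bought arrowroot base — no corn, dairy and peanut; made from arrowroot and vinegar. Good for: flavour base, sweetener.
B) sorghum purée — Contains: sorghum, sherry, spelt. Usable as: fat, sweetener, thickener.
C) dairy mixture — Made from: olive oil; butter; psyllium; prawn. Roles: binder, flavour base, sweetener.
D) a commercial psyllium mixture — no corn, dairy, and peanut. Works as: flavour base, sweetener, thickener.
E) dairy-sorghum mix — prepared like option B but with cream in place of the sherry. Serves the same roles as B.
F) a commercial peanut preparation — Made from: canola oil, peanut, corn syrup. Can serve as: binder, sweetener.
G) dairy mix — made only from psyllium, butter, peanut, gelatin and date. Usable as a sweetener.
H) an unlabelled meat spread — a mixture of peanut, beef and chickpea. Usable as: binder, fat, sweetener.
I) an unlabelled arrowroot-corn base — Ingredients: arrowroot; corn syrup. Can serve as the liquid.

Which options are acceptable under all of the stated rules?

A: works as a sweetener, no corn, no dairy — keep
B: all constraints satisfied — OK
C: has butter, so not dairy-free — no
D: works as a sweetener, no peanut, no dairy — keep
E: has cream, so not dairy-free — out
F: has peanut, so not peanut-free; has corn syrup, so not corn-free — reject
G: has butter, so not dairy-free; has peanut, so not peanut-free — no
H: has peanut, so not peanut-free — no
I: not usable as a sweetener; has corn syrup, so not corn-free — out

A, B, D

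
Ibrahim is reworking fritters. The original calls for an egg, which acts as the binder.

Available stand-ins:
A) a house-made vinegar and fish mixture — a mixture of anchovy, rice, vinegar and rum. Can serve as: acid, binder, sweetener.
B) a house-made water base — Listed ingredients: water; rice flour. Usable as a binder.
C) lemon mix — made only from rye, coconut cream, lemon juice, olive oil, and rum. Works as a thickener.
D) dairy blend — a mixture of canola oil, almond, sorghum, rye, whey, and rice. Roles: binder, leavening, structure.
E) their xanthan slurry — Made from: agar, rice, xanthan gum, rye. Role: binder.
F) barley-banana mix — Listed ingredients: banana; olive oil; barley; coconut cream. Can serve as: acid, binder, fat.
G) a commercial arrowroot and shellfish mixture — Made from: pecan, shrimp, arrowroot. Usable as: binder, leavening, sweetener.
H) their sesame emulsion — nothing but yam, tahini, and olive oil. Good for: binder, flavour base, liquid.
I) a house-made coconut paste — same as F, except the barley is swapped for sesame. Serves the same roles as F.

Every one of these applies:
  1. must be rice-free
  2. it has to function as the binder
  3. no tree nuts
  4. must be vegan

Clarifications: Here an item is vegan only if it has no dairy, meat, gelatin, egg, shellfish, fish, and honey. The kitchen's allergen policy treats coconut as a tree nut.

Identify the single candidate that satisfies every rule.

H

A: has anchovy, so not vegan; has rice, so not rice-free — reject
B: has rice flour, so not rice-free — no
C: not usable as a binder; has coconut cream, so not tree-nut-free — out
D: has whey, so not vegan; has rice, so not rice-free (and 1 more) — no
E: has rice, so not rice-free — no
F: has coconut cream, so not tree-nut-free — no
G: has shrimp, so not vegan; has pecan, so not tree-nut-free — no
H: works as a binder, tree-nut-free, no rice — OK
I: has coconut cream, so not tree-nut-free — reject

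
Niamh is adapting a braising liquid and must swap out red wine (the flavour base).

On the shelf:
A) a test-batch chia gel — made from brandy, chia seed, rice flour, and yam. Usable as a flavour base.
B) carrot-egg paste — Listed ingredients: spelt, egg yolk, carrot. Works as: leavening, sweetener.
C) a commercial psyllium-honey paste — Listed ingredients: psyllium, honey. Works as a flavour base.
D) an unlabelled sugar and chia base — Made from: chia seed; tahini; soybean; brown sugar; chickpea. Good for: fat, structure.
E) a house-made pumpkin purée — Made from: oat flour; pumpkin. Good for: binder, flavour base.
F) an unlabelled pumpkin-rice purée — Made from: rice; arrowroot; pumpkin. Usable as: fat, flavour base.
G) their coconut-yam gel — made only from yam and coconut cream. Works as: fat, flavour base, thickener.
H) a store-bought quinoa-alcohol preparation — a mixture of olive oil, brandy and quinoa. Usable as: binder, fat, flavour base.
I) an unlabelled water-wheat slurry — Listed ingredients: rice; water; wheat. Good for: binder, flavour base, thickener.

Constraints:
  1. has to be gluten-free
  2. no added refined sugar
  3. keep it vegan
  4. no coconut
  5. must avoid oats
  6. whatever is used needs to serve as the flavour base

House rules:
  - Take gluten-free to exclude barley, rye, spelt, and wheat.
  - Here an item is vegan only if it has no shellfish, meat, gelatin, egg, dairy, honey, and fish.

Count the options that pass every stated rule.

3

A: all constraints satisfied — valid
B: not usable as a flavour base; has spelt, so not gluten-free (and 1 more) — out
C: has honey, so not vegan — out
D: not usable as a flavour base; has brown sugar, so not no-added-sugar — no
E: has oat flour, so not oat-free — reject
F: every rule checks out — valid
G: has coconut cream, so not coconut-free — reject
H: no oats, no coconut — OK
I: has wheat, so not gluten-free — out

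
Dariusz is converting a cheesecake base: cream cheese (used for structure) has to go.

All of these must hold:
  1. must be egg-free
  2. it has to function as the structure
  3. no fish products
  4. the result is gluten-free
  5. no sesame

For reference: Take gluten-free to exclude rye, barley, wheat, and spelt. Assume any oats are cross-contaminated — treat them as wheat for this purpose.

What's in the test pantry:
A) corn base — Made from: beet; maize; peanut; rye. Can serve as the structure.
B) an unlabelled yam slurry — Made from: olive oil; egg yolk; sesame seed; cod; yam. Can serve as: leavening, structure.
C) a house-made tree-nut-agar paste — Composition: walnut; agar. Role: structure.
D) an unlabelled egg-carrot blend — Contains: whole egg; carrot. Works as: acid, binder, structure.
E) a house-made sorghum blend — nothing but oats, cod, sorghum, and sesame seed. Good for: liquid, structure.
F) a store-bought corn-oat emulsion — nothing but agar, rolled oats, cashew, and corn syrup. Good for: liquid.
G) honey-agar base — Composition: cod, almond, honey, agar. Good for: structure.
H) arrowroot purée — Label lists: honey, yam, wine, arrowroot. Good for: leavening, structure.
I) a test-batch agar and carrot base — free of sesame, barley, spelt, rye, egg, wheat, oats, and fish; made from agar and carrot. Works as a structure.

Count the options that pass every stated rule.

3

A: has rye, so not gluten-free — reject
B: has cod, so not fish-free; has egg yolk, so not egg-free (and 1 more) — no
C: only walnut and agar; none excluded — valid
D: has whole egg, so not egg-free — reject
E: has oats, so not gluten-free; has cod, so not fish-free (and 1 more) — reject
F: not usable as a structure; has rolled oats, so not gluten-free — no
G: has cod, so not fish-free — out
H: wine and honey etc. — none of it excluded — OK
I: no fish, no sesame — OK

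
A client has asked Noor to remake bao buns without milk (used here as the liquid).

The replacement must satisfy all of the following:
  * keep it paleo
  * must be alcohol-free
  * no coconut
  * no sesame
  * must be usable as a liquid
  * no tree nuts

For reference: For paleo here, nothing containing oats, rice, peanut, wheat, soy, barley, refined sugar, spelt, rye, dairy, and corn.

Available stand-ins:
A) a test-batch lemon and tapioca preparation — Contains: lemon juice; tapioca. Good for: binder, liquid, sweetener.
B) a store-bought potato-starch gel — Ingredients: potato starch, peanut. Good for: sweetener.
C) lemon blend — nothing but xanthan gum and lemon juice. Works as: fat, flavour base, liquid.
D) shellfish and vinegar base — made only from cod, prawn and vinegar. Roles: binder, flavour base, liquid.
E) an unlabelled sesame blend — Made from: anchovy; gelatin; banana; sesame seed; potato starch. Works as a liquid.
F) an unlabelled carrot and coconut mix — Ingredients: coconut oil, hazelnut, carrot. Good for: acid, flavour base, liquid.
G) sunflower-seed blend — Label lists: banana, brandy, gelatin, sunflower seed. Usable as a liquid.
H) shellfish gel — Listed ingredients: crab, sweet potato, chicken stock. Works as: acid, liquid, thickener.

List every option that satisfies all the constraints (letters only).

A: only lemon juice and tapioca; none excluded — valid
B: not usable as a liquid; has peanut, so not paleo — no
C: only lemon juice and xanthan gum; none excluded — OK
D: no alcohol, no tree nuts — keep
E: has sesame seed, so not sesame-free — no
F: has coconut oil, so not coconut-free; has hazelnut, so not tree-nut-free — reject
G: has brandy, so not alcohol-free — reject
H: all constraints satisfied — keep

A, C, D, H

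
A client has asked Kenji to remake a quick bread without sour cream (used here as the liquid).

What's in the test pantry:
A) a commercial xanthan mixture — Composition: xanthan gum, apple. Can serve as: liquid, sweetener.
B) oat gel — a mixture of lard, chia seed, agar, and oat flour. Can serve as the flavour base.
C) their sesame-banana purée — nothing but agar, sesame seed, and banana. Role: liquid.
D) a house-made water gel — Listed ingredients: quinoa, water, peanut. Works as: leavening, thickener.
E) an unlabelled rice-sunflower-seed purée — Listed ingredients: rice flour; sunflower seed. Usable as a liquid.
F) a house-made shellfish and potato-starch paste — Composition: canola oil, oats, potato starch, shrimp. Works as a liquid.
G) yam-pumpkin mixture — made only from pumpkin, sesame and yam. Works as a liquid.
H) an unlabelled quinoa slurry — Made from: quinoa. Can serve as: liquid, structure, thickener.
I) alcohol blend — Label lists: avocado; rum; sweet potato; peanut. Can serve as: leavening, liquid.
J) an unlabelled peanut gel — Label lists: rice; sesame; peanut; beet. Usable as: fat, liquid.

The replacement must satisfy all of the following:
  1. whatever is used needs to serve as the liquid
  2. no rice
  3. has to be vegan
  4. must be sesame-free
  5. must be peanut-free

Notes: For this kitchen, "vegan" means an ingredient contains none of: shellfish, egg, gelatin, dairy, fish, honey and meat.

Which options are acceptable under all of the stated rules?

A: all constraints satisfied — valid
B: not usable as a liquid; has lard, so not vegan — out
C: has sesame seed, so not sesame-free — reject
D: not usable as a liquid; has peanut, so not peanut-free — out
E: has rice flour, so not rice-free — out
F: has shrimp, so not vegan — out
G: has sesame, so not sesame-free — out
H: works as a liquid, no rice, vegan — OK
I: has peanut, so not peanut-free — out
J: has sesame, so not sesame-free; has peanut, so not peanut-free (and 1 more) — reject

A, H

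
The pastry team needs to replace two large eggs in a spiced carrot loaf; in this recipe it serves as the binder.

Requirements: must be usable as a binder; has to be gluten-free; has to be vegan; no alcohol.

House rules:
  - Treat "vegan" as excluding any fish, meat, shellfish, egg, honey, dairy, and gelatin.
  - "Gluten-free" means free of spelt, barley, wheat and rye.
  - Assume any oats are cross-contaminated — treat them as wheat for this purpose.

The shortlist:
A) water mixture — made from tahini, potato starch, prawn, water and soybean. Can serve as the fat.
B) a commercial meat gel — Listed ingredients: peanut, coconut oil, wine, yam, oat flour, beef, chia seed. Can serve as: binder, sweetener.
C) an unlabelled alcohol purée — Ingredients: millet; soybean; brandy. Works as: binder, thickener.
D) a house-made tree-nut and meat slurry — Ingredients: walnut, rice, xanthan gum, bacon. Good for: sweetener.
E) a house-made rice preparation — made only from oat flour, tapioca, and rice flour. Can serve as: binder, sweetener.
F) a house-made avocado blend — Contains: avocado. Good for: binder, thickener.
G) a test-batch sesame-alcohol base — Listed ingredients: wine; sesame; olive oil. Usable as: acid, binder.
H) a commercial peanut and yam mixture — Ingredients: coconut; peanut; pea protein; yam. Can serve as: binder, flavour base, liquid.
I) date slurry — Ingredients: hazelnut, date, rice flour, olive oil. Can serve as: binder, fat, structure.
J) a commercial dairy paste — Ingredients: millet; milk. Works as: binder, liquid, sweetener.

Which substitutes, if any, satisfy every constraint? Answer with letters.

F, H, I

A: not usable as a binder; has prawn, so not vegan — no
B: has beef, so not vegan; has oat flour, so not gluten-free (and 1 more) — reject
C: has brandy, so not alcohol-free — no
D: not usable as a binder; has bacon, so not vegan — no
E: has oat flour, so not gluten-free — reject
F: only avocado; none excluded — valid
G: has wine, so not alcohol-free — no
H: coconut and peanut etc. — none of it excluded — valid
I: rice flour and hazelnut etc. — none of it excluded — keep
J: has milk, so not vegan — reject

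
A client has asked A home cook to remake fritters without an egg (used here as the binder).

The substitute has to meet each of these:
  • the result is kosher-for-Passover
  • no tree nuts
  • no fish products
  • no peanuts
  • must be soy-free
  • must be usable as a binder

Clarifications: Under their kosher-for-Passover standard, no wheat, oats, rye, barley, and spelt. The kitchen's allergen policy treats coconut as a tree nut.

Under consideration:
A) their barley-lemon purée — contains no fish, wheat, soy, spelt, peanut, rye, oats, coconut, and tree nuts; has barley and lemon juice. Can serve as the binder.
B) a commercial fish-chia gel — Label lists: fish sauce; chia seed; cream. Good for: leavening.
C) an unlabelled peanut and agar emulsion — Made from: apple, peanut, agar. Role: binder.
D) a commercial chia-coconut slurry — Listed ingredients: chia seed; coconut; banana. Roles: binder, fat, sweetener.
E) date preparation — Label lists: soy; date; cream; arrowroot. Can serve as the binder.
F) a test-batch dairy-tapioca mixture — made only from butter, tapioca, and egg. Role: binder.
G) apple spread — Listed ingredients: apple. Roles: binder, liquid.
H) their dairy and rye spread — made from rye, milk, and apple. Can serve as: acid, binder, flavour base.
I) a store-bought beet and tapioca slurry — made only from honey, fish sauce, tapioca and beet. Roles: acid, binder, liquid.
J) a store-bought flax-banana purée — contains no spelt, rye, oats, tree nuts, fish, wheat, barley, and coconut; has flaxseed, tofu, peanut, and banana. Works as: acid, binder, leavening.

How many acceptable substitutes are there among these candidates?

A: has barley, so not kosher-for-Passover — out
B: not usable as a binder; has fish sauce, so not fish-free — reject
C: has peanut, so not peanut-free — reject
D: has coconut, so not tree-nut-free — reject
E: has soy, so not soy-free — out
F: nothing on the exclusion list — valid
G: only apple; none excluded — OK
H: has rye, so not kosher-for-Passover — out
I: has fish sauce, so not fish-free — reject
J: has peanut, so not peanut-free; has tofu, so not soy-free — reject

2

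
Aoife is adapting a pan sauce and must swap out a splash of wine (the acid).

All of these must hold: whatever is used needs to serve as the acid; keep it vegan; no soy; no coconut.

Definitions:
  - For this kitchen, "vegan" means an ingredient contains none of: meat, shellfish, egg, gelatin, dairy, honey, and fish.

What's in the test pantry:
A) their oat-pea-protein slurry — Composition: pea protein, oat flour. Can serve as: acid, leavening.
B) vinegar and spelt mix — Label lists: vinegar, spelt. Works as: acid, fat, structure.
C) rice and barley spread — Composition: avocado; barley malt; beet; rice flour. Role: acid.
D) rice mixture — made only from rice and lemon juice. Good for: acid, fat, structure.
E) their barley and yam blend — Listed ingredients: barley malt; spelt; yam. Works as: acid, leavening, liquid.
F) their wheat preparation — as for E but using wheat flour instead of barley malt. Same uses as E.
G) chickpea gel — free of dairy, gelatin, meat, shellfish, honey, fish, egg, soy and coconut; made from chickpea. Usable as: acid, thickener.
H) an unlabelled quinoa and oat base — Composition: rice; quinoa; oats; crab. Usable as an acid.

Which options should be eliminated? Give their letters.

A: only oat flour and pea protein; none excluded — valid
B: only spelt and vinegar; none excluded — valid
C: works as an acid, no soy, vegan — valid
D: all constraints satisfied — valid
E: every rule checks out — valid
F: nothing on the exclusion list — valid
G: works as an acid, vegan, no soy — keep
H: has crab, so not vegan — reject

H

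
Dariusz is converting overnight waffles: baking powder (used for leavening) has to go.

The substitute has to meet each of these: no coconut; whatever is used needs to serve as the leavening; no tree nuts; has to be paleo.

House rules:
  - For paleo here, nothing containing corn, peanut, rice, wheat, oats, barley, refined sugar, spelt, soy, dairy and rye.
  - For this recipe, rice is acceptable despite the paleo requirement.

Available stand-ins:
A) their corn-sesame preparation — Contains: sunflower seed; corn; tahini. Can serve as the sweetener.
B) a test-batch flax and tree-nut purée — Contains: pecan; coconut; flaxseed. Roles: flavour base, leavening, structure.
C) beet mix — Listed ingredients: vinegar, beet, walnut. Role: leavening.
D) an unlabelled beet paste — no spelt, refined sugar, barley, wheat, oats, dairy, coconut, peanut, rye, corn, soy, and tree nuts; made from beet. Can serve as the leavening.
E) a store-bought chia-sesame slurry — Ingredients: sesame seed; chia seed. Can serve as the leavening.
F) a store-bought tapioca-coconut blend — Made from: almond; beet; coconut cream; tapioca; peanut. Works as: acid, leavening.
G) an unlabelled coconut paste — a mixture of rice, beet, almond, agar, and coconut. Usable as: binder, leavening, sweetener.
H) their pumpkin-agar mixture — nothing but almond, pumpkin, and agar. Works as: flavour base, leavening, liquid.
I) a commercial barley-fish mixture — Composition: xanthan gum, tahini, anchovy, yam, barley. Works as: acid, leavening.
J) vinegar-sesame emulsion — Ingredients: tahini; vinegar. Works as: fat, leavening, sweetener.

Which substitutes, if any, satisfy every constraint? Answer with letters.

D, E, J

A: not usable as a leavening; has corn, so not paleo — out
B: has coconut, so not coconut-free; has pecan, so not tree-nut-free — reject
C: has walnut, so not tree-nut-free — no
D: works as a leavening, no tree nuts, no coconut — valid
E: only sesame seed and chia seed; none excluded — valid
F: has peanut, so not paleo; has coconut cream, so not coconut-free (and 1 more) — no
G: has coconut, so not coconut-free; has almond, so not tree-nut-free — reject
H: has almond, so not tree-nut-free — reject
I: has barley, so not paleo — out
J: works as a leavening, no coconut, paleo — OK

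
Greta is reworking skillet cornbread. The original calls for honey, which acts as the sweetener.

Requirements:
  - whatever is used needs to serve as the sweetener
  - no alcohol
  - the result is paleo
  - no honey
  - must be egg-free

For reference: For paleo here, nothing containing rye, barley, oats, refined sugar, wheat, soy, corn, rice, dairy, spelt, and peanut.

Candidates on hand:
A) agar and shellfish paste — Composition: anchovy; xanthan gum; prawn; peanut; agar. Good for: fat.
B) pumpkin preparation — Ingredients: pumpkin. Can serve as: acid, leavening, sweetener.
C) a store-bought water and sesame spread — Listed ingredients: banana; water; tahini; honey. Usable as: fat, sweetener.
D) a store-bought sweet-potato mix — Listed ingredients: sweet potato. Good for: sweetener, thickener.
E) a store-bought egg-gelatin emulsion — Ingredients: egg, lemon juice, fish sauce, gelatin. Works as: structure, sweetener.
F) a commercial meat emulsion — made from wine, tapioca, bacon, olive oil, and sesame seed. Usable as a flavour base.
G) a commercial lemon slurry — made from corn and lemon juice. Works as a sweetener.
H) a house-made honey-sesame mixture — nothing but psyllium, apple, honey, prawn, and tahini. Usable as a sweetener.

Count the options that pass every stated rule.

2

A: not usable as a sweetener; has peanut, so not paleo — reject
B: nothing on the exclusion list — valid
C: has honey, so not honey-free — no
D: only sweet potato; none excluded — OK
E: has egg, so not egg-free — out
F: not usable as a sweetener; has wine, so not alcohol-free — no
G: has corn, so not paleo — reject
H: has honey, so not honey-free — out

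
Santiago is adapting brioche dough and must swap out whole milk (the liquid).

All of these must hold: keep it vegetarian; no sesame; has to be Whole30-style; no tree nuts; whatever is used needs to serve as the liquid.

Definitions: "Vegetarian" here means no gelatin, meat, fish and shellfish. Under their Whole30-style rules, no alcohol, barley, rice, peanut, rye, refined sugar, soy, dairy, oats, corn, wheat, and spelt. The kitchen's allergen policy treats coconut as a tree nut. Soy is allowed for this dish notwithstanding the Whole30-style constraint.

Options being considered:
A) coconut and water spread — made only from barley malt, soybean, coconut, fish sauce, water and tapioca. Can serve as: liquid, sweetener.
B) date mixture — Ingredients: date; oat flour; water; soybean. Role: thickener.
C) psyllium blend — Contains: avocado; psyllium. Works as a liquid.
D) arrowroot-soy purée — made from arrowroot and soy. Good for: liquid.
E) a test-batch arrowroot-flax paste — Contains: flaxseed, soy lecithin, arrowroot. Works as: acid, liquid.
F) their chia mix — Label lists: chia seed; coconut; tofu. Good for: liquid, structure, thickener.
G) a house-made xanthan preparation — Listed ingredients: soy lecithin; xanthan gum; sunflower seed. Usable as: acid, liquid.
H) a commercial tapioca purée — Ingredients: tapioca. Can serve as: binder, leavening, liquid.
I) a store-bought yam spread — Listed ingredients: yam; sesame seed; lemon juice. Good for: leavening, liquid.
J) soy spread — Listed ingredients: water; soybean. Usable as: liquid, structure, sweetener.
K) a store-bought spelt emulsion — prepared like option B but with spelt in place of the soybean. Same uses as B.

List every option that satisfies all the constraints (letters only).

A: has fish sauce, so not vegetarian; has barley malt, so not Whole30-style (and 1 more) — reject
B: not usable as a liquid; has oat flour, so not Whole30-style — out
C: only avocado and psyllium; none excluded — OK
D: soy is permitted under the Whole30-style carve-out; nothing else excluded — keep
E: soy is permitted under the Whole30-style carve-out; nothing else excluded — keep
F: has coconut, so not tree-nut-free — reject
G: soy is permitted under the Whole30-style carve-out; nothing else excluded — OK
H: no sesame, tree-nut-free — keep
I: has sesame seed, so not sesame-free — reject
J: soy is permitted under the Whole30-style carve-out; nothing else excluded — valid
K: not usable as a liquid; has oat flour, so not Whole30-style — out

C, D, E, G, H, J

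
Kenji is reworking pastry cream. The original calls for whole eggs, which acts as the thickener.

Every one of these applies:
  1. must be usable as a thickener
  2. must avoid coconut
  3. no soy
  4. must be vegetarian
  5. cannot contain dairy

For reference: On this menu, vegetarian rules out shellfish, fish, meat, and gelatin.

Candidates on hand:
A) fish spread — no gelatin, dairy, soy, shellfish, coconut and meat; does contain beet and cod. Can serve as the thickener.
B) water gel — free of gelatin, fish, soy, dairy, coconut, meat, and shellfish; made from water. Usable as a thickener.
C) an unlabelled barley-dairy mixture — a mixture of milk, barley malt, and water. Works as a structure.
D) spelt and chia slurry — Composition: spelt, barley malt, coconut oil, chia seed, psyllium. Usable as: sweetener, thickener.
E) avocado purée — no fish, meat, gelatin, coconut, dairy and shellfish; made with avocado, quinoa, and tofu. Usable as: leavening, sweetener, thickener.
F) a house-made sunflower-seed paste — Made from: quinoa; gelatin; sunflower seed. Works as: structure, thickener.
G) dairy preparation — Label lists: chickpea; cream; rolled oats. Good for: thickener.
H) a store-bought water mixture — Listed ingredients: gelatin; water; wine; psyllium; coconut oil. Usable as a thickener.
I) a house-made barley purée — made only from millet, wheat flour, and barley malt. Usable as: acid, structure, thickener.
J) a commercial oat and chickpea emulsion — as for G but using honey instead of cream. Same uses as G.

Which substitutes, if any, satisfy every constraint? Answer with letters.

A: has cod, so not vegetarian — no
B: works as a thickener, vegetarian, no soy — OK
C: not usable as a thickener; has milk, so not dairy-free — no
D: has coconut oil, so not coconut-free — no
E: has tofu, so not soy-free — no
F: has gelatin, so not vegetarian — out
G: has cream, so not dairy-free — no
H: has gelatin, so not vegetarian; has coconut oil, so not coconut-free — no
I: no coconut, no soy — valid
J: every rule checks out — OK

B, I, J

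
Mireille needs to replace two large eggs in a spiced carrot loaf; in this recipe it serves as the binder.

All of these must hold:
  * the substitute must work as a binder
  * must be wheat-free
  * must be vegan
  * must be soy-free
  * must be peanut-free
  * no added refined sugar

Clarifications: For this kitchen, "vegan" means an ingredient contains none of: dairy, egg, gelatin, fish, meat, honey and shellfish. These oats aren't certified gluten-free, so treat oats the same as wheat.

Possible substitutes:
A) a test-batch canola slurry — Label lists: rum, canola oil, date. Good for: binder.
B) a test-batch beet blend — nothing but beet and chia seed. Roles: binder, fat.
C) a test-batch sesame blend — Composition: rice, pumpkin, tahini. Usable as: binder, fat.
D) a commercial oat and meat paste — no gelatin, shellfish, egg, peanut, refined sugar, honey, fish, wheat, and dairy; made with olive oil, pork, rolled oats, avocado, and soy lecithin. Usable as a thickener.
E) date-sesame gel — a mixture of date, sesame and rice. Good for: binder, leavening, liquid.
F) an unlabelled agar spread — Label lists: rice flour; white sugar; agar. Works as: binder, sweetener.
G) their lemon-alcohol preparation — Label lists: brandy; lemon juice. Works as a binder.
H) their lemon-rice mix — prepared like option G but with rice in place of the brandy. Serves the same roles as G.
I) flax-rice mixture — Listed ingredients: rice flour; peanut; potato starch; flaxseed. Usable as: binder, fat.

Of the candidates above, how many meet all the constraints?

6

A: only rum, canola oil and date; none excluded — OK
B: nothing on the exclusion list — OK
C: only rice, tahini and pumpkin; none excluded — keep
D: not usable as a binder; has pork, so not vegan (and 2 more) — reject
E: only rice, sesame and date; none excluded — OK
F: has white sugar, so not no-added-sugar — reject
G: only brandy and lemon juice; none excluded — keep
H: wheat-free, vegan — OK
I: has peanut, so not peanut-free — out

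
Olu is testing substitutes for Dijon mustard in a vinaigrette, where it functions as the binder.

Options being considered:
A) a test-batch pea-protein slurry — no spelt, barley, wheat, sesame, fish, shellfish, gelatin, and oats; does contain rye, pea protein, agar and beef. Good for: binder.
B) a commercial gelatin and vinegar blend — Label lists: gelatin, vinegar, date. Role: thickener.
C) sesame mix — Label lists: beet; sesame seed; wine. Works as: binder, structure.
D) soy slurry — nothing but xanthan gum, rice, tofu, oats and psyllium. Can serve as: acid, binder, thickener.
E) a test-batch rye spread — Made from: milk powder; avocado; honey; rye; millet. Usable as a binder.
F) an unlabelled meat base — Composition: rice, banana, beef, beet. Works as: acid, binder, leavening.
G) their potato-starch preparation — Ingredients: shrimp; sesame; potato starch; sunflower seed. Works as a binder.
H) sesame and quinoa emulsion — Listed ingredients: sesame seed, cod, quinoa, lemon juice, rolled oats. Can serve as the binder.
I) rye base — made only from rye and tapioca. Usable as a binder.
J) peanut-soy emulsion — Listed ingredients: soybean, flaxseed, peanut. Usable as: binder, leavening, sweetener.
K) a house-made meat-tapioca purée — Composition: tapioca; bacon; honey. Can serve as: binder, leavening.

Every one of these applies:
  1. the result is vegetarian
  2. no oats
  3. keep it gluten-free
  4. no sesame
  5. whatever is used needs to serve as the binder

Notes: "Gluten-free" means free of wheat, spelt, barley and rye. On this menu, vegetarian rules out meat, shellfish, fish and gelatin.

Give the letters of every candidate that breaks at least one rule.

A: has rye, so not gluten-free; has beef, so not vegetarian — reject
B: not usable as a binder; has gelatin, so not vegetarian — reject
C: has sesame seed, so not sesame-free — reject
D: has oats, so not oat-free — reject
E: has rye, so not gluten-free — reject
F: has beef, so not vegetarian — no
G: has shrimp, so not vegetarian; has sesame, so not sesame-free — out
H: has cod, so not vegetarian; has sesame seed, so not sesame-free (and 1 more) — reject
I: has rye, so not gluten-free — out
J: works as a binder, no oats, gluten-free — OK
K: has bacon, so not vegetarian — reject

A, B, C, D, E, F, G, H, I, K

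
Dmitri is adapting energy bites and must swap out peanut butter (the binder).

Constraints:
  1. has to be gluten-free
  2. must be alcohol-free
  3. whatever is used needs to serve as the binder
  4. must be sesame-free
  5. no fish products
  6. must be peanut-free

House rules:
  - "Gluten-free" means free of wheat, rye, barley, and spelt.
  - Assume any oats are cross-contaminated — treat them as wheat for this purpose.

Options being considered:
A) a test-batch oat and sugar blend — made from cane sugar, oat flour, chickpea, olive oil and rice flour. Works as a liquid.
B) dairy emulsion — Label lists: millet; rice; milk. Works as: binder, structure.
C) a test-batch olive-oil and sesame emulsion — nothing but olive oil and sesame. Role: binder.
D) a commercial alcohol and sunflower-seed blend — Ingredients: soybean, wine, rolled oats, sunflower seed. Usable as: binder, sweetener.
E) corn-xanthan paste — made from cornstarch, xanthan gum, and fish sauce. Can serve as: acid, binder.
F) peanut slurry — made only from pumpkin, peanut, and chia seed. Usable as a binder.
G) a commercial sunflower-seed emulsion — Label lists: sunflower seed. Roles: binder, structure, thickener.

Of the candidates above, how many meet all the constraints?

2

A: not usable as a binder; has oat flour, so not gluten-free — reject
B: only milk, rice, and millet; none excluded — keep
C: has sesame, so not sesame-free — reject
D: has rolled oats, so not gluten-free; has wine, so not alcohol-free — reject
E: has fish sauce, so not fish-free — no
F: has peanut, so not peanut-free — out
G: gluten-free, no fish — valid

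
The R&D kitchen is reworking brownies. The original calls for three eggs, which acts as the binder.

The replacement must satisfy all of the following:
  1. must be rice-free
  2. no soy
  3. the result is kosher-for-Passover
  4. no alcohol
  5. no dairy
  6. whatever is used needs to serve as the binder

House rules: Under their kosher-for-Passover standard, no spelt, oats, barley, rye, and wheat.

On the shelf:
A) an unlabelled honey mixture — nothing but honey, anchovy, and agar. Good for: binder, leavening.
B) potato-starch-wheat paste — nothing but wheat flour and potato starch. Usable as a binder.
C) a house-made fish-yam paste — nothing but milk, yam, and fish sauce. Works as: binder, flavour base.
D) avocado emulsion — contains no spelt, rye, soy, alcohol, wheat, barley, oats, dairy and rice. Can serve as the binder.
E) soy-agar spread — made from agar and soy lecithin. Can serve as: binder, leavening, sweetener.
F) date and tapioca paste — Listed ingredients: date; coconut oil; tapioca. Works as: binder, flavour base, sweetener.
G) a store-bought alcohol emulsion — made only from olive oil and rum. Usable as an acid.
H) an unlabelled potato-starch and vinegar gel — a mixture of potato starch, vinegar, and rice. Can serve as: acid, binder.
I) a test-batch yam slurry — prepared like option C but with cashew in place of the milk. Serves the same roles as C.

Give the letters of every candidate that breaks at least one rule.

B, C, E, G, H

A: all constraints satisfied — valid
B: has wheat flour, so not kosher-for-Passover — no
C: has milk, so not dairy-free — out
D: works as a binder, no rice, no alcohol — OK
E: has soy lecithin, so not soy-free — reject
F: every rule checks out — keep
G: not usable as a binder; has rum, so not alcohol-free — no
H: has rice, so not rice-free — out
I: only fish sauce, cashew and yam; none excluded — OK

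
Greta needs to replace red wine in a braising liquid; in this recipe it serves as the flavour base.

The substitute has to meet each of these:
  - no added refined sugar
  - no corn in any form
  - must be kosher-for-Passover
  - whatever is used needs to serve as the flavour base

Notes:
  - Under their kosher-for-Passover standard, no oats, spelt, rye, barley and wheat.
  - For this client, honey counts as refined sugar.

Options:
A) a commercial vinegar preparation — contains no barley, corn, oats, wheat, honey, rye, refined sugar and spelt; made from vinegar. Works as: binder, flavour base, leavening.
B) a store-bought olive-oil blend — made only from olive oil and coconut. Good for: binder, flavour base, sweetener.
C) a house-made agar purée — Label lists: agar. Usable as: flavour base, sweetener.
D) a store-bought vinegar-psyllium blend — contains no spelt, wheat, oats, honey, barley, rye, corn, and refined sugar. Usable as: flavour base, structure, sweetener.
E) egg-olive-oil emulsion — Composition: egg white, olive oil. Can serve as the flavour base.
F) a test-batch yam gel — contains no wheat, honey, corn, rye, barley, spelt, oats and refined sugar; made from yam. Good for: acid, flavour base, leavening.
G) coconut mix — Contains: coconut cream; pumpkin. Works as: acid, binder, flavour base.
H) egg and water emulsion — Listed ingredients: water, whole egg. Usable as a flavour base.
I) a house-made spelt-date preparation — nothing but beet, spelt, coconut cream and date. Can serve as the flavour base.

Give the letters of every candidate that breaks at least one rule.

A: works as a flavour base, kosher-for-Passover, no corn — keep
B: no corn, no-added-sugar — valid
C: only agar; none excluded — keep
D: works as a flavour base, no-added-sugar, kosher-for-Passover — keep
E: every rule checks out — OK
F: works as a flavour base, no-added-sugar, no corn — valid
G: every rule checks out — keep
H: works as a flavour base, no corn, no-added-sugar — OK
I: has spelt, so not kosher-for-Passover — out

I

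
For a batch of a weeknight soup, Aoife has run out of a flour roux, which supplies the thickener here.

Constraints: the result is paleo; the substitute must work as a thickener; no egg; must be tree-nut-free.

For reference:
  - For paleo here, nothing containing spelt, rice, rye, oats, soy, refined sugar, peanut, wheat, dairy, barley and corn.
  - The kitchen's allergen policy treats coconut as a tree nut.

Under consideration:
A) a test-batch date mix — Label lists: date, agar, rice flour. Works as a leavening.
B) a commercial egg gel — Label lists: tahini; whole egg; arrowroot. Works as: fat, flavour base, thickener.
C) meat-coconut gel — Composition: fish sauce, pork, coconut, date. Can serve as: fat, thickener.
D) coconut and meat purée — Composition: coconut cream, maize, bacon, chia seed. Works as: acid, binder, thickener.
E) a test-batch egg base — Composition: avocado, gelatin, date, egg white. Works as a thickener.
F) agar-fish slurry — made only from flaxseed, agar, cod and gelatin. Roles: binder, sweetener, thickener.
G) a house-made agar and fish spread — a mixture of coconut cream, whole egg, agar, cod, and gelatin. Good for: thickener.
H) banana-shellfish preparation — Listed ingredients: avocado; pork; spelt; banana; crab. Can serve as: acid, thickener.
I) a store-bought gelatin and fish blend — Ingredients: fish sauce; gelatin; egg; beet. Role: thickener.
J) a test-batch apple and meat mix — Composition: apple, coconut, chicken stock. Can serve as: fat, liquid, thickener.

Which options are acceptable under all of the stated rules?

F

A: not usable as a thickener; has rice flour, so not paleo — no
B: has whole egg, so not egg-free — out
C: has coconut, so not tree-nut-free — no
D: has maize, so not paleo; has coconut cream, so not tree-nut-free — out
E: has egg white, so not egg-free — reject
F: cod and gelatin etc. — none of it excluded — keep
G: has whole egg, so not egg-free; has coconut cream, so not tree-nut-free — no
H: has spelt, so not paleo — reject
I: has egg, so not egg-free — no
J: has coconut, so not tree-nut-free — out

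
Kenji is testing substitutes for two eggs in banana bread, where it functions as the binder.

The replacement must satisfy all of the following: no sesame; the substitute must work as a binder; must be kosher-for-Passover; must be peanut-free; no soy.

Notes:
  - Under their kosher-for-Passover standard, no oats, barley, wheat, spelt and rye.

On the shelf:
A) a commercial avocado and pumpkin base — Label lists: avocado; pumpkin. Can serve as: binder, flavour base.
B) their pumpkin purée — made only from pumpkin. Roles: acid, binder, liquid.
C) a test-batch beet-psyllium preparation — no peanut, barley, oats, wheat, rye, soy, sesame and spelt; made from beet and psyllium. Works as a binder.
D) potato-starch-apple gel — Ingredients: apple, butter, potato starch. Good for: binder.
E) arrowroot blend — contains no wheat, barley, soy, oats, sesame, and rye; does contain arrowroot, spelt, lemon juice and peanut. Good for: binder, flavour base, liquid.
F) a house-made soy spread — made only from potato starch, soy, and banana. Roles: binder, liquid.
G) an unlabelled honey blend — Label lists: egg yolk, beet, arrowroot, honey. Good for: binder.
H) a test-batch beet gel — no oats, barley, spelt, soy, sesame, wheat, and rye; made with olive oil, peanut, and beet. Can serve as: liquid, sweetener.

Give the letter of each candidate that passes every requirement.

A: every rule checks out — keep
B: every rule checks out — keep
C: works as a binder, no sesame, no peanut — valid
D: only butter, potato starch, and apple; none excluded — keep
E: has spelt, so not kosher-for-Passover; has peanut, so not peanut-free — no
F: has soy, so not soy-free — reject
G: egg yolk and honey etc. — none of it excluded — valid
H: not usable as a binder; has peanut, so not peanut-free — reject

A, B, C, D, G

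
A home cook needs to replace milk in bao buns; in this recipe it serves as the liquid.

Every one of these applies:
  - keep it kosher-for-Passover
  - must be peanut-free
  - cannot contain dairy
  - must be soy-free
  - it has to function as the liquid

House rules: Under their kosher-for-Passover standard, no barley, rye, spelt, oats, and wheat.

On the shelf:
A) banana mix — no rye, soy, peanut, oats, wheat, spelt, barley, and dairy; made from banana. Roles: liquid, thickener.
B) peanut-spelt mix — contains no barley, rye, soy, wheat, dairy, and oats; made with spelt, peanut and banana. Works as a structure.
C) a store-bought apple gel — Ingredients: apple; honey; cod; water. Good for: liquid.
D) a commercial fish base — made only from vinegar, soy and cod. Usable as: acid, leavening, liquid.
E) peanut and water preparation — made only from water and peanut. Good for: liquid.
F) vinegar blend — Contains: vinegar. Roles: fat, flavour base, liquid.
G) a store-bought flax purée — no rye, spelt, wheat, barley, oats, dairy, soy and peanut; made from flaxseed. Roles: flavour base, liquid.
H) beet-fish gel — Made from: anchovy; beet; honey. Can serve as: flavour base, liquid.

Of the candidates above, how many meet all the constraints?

5

A: works as a liquid, kosher-for-Passover, no peanut — valid
B: not usable as a liquid; has spelt, so not kosher-for-Passover (and 1 more) — out
C: nothing on the exclusion list — valid
D: has soy, so not soy-free — no
E: has peanut, so not peanut-free — reject
F: works as a liquid, kosher-for-Passover, no dairy — keep
G: no dairy, kosher-for-Passover — valid
H: works as a liquid, no peanut, no dairy — OK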